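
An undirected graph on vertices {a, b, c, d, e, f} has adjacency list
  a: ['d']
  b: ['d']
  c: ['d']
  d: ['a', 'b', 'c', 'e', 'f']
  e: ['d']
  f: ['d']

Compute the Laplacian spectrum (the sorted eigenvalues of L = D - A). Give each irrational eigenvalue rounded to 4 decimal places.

Reading degrees in the order [a, b, c, d, e, f] gives [1, 1, 1, 5, 1, 1]; set D = diag(1, 1, 1, 5, 1, 1) and form L = D - A. L is symmetric positive semidefinite, so every eigenvalue is real and nonnegative. The single zero eigenvalue shows the graph is connected. By the matrix-tree theorem the graph has (1/6) * product of the nonzero eigenvalues = 1 spanning tree. The eigenvalues sum to 10, which equals trace(L) = 2|E|.

[0, 1, 1, 1, 1, 6]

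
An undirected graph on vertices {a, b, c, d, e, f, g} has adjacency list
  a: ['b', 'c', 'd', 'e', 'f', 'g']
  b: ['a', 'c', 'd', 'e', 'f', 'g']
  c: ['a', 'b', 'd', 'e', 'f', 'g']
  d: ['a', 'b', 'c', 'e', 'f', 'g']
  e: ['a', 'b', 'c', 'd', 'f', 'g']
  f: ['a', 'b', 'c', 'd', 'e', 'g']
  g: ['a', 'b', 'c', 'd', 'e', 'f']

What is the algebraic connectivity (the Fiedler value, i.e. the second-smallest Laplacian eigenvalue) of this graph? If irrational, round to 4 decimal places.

Each diagonal entry of L is the vertex degree and each off-diagonal entry is -1 where an edge is present, 0 otherwise; in the order [a, b, c, d, e, f, g] the diagonal is [6, 6, 6, 6, 6, 6, 6]. Computing the eigenvalues of L and sorting gives [0, 7, 7, 7, 7, 7, 7]. The Fiedler value lambda_2 = 7 is strictly positive, so the graph is connected. The largest eigenvalue, 7, is at most the vertex count 7.

7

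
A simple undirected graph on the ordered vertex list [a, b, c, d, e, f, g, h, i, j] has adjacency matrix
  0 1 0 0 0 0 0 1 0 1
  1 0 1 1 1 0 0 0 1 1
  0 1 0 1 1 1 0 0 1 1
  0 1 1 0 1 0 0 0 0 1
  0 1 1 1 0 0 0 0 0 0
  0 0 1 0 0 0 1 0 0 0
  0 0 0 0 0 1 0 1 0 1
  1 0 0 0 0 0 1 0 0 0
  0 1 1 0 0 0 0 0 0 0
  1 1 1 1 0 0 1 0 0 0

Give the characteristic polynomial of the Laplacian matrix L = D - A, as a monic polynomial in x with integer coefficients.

With the vertex order [a, b, c, d, e, f, g, h, i, j], the degrees are [3, 6, 6, 4, 3, 2, 3, 2, 2, 5], giving D = diag(3, 6, 6, 4, 3, 2, 3, 2, 2, 5) and L = D - A. L has integer entries, so p(x) = det(xI - L) has integer coefficients. Expanding the determinant yields x^10 - 36x^9 + 554x^8 - 4768x^7 + 25210x^6 - 84638x^5 + 179794x^4 - 232138x^3 + 164629x^2 - 48640x. The coefficient of x^9 equals -trace(L) = -36, matching the sum of degrees. The largest eigenvalue, 7.3011, is at most the vertex count 10.

x^10 - 36x^9 + 554x^8 - 4768x^7 + 25210x^6 - 84638x^5 + 179794x^4 - 232138x^3 + 164629x^2 - 48640x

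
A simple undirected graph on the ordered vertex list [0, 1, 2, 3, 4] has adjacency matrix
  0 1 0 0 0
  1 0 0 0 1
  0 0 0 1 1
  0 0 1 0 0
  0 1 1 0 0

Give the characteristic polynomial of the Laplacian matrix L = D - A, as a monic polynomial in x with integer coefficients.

Each diagonal entry of L is the vertex degree and each off-diagonal entry is -1 where an edge is present, 0 otherwise; in the order [0, 1, 2, 3, 4] the diagonal is [1, 2, 2, 1, 2]. Computing det(xI - L) by cofactor expansion (or equivalently via sum-over-permutations) gives x^5 - 8x^4 + 21x^3 - 20x^2 + 5x. The coefficient of x^4 equals -trace(L) = -8, matching the sum of degrees. The largest eigenvalue, 3.6180, is at most the vertex count 5.

x^5 - 8x^4 + 21x^3 - 20x^2 + 5x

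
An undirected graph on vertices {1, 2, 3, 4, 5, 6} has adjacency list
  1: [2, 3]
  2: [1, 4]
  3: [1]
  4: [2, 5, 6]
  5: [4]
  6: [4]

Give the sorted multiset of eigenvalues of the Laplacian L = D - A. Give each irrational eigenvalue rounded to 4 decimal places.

[0, 0.3249, 1, 1.4608, 3, 4.2143]

Reading degrees in the order [1, 2, 3, 4, 5, 6] gives [2, 2, 1, 3, 1, 1]; set D = diag(2, 2, 1, 3, 1, 1) and form L = D - A. Diagonalising L (or applying a numerical eigensolver to the 6x6 matrix) gives the spectrum above. The largest eigenvalue, 4.2143, is at most the vertex count 6.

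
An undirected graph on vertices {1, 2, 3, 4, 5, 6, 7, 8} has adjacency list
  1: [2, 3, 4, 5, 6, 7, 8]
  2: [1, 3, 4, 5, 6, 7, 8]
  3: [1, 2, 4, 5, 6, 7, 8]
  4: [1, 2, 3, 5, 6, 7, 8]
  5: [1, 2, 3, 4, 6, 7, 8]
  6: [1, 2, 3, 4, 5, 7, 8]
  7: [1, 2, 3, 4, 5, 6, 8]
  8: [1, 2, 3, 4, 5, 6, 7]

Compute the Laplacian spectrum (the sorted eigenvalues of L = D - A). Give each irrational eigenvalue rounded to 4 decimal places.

Reading degrees in the order [1, 2, 3, 4, 5, 6, 7, 8] gives [7, 7, 7, 7, 7, 7, 7, 7]; set D = diag(7, 7, 7, 7, 7, 7, 7, 7) and form L = D - A. Diagonalising L (or applying a numerical eigensolver to the 8x8 matrix) gives the spectrum above. The single zero eigenvalue shows the graph is connected. By the matrix-tree theorem the graph has (1/8) * product of the nonzero eigenvalues = 262144 spanning trees.

[0, 8, 8, 8, 8, 8, 8, 8]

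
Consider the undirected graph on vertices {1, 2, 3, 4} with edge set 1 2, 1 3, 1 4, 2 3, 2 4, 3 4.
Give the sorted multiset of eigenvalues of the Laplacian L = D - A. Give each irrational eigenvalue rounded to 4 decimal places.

[0, 4, 4, 4]

Reading degrees in the order [1, 2, 3, 4] gives [3, 3, 3, 3]; set D = diag(3, 3, 3, 3) and form L = D - A. L is symmetric positive semidefinite, so every eigenvalue is real and nonnegative. There is one zero in the spectrum, matching the 1 component.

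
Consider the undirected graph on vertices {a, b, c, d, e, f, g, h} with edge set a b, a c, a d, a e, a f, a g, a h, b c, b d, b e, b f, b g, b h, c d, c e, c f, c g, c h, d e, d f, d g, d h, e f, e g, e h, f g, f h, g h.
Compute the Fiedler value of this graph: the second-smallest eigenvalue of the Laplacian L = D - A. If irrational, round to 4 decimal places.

8

Reading degrees in the order [a, b, c, d, e, f, g, h] gives [7, 7, 7, 7, 7, 7, 7, 7]; set D = diag(7, 7, 7, 7, 7, 7, 7, 7) and form L = D - A. Computing the eigenvalues of L and sorting gives [0, 8, 8, 8, 8, 8, 8, 8]. The Fiedler value lambda_2 = 8 is strictly positive, so the graph is connected. By the matrix-tree theorem the graph has (1/8) * product of the nonzero eigenvalues = 262144 spanning trees.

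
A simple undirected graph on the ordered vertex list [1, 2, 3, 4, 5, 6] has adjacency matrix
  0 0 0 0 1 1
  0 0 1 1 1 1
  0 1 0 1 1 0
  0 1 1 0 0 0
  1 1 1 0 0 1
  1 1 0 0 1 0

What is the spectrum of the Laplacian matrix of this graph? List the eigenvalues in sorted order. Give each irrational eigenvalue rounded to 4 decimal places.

[0, 1.1864, 3, 3.4707, 5, 5.3429]

Reading degrees in the order [1, 2, 3, 4, 5, 6] gives [2, 4, 3, 2, 4, 3]; set D = diag(2, 4, 3, 2, 4, 3) and form L = D - A. The multiplicity of 0 as a Laplacian eigenvalue equals the number of connected components. The single zero eigenvalue shows the graph is connected. There is one zero in the spectrum, matching the 1 component.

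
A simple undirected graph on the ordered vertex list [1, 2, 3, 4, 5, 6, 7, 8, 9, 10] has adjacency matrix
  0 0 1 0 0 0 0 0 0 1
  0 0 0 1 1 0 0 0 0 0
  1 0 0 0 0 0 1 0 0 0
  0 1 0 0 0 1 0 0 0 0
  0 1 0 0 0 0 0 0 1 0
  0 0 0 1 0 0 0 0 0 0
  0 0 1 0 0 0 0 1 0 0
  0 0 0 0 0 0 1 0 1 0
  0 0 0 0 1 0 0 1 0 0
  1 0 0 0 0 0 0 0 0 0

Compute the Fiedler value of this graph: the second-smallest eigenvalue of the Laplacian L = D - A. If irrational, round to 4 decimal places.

With the vertex order [1, 2, 3, 4, 5, 6, 7, 8, 9, 10], the degrees are [2, 2, 2, 2, 2, 1, 2, 2, 2, 1], giving D = diag(2, 2, 2, 2, 2, 1, 2, 2, 2, 1) and L = D - A. The smallest Laplacian eigenvalue is always 0. The next one, lambda_2 = 0.0979, measures how hard the graph is to disconnect: larger values mean better connectivity. By the matrix-tree theorem the graph has (1/10) * product of the nonzero eigenvalues = 1 spanning tree. The eigenvalues sum to 18, which equals trace(L) = 2|E|.

0.0979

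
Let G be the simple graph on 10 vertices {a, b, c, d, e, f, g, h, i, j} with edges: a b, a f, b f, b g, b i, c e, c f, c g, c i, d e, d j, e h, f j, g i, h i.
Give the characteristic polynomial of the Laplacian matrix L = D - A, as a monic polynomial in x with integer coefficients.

x^10 - 30x^9 + 386x^8 - 2786x^7 + 12378x^6 - 34928x^5 + 62222x^4 - 67020x^3 + 39334x^2 - 9550x

Each diagonal entry of L is the vertex degree and each off-diagonal entry is -1 where an edge is present, 0 otherwise; in the order [a, b, c, d, e, f, g, h, i, j] the diagonal is [2, 4, 4, 2, 3, 4, 3, 2, 4, 2]. L has integer entries, so p(x) = det(xI - L) has integer coefficients. Expanding the determinant yields x^10 - 30x^9 + 386x^8 - 2786x^7 + 12378x^6 - 34928x^5 + 62222x^4 - 67020x^3 + 39334x^2 - 9550x. Since p(0) = det(-L) = 0, x divides p(x). The eigenvalues sum to 30, which equals trace(L) = 2|E|.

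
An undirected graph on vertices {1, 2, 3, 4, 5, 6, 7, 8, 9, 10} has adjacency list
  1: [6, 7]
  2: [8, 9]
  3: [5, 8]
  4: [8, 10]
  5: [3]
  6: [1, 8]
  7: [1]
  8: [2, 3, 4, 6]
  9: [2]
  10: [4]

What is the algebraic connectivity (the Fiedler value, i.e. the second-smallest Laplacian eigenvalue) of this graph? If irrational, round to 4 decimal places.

With the vertex order [1, 2, 3, 4, 5, 6, 7, 8, 9, 10], the degrees are [2, 2, 2, 2, 1, 2, 1, 4, 1, 1], giving D = diag(2, 2, 2, 2, 1, 2, 1, 4, 1, 1) and L = D - A. The smallest Laplacian eigenvalue is always 0. The next one, lambda_2 = 0.2318, measures how hard the graph is to disconnect: larger values mean better connectivity.

0.2318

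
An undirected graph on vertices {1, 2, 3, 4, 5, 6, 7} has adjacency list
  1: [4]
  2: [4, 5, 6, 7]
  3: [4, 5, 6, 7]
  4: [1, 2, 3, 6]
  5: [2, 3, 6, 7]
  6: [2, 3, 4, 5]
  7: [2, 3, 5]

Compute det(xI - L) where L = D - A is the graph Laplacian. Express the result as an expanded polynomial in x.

x^7 - 24x^6 + 231x^5 - 1130x^4 + 2913x^3 - 3628x^2 + 1568x

Each diagonal entry of L is the vertex degree and each off-diagonal entry is -1 where an edge is present, 0 otherwise; in the order [1, 2, 3, 4, 5, 6, 7] the diagonal is [1, 4, 4, 4, 4, 4, 3]. Computing det(xI - L) by cofactor expansion (or equivalently via sum-over-permutations) gives x^7 - 24x^6 + 231x^5 - 1130x^4 + 2913x^3 - 3628x^2 + 1568x. The constant term is 0 because L is singular (the all-ones vector lies in its kernel). The largest eigenvalue, 6.1734, is at most the vertex count 7.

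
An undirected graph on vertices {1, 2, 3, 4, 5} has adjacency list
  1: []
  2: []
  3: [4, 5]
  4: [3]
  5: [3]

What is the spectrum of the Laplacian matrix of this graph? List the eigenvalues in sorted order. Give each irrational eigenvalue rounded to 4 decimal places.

Reading degrees in the order [1, 2, 3, 4, 5] gives [0, 0, 2, 1, 1]; set D = diag(0, 0, 2, 1, 1) and form L = D - A. Diagonalising L (or applying a numerical eigensolver to the 5x5 matrix) gives the spectrum above. The 3 zero eigenvalues correspond to the 3 connected components. There are 3 zeros in the spectrum, matching the 3 components. The eigenvalues sum to 4, which equals trace(L) = 2|E|.

[0, 0, 0, 1, 3]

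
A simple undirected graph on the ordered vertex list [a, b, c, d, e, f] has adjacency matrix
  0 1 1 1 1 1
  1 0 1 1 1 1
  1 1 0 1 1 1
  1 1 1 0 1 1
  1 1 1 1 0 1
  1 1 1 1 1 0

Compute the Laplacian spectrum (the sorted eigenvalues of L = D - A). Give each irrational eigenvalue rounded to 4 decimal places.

Each diagonal entry of L is the vertex degree and each off-diagonal entry is -1 where an edge is present, 0 otherwise; in the order [a, b, c, d, e, f] the diagonal is [5, 5, 5, 5, 5, 5]. L is symmetric positive semidefinite, so every eigenvalue is real and nonnegative. The single zero eigenvalue shows the graph is connected. By the matrix-tree theorem the graph has (1/6) * product of the nonzero eigenvalues = 1296 spanning trees. The largest eigenvalue, 6, is at most the vertex count 6.

[0, 6, 6, 6, 6, 6]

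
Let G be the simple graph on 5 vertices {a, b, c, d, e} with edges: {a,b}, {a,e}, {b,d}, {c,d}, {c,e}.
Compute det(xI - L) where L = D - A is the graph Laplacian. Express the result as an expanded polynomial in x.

x^5 - 10x^4 + 35x^3 - 50x^2 + 25x

Reading degrees in the order [a, b, c, d, e] gives [2, 2, 2, 2, 2]; set D = diag(2, 2, 2, 2, 2) and form L = D - A. L has integer entries, so p(x) = det(xI - L) has integer coefficients. Expanding the determinant yields x^5 - 10x^4 + 35x^3 - 50x^2 + 25x. The coefficient of x^4 equals -trace(L) = -10, matching the sum of degrees. There is one zero in the spectrum, matching the 1 component.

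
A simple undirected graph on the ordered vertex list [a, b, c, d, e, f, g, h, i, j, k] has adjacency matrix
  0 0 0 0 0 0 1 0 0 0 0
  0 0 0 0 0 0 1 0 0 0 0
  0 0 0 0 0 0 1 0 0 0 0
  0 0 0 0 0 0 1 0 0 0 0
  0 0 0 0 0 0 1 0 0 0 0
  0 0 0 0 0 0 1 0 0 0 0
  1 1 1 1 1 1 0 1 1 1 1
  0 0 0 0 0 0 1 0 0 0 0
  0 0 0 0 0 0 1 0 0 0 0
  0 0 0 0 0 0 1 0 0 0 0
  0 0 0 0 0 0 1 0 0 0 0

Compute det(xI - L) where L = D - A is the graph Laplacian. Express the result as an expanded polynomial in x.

x^11 - 20x^10 + 135x^9 - 480x^8 + 1050x^7 - 1512x^6 + 1470x^5 - 960x^4 + 405x^3 - 100x^2 + 11x

Reading degrees in the order [a, b, c, d, e, f, g, h, i, j, k] gives [1, 1, 1, 1, 1, 1, 10, 1, 1, 1, 1]; set D = diag(1, 1, 1, 1, 1, 1, 10, 1, 1, 1, 1) and form L = D - A. The eigenvalues of L are [0, 1, 1, 1, 1, 1, 1, 1, 1, 1, 11]; the characteristic polynomial is the product of (x - lambda_i), which multiplies out to x^11 - 20x^10 + 135x^9 - 480x^8 + 1050x^7 - 1512x^6 + 1470x^5 - 960x^4 + 405x^3 - 100x^2 + 11x. The coefficient of x^10 equals -trace(L) = -20, matching the sum of degrees. The largest eigenvalue, 11, is at most the vertex count 11. By the matrix-tree theorem the graph has (1/11) * product of the nonzero eigenvalues = 1 spanning tree.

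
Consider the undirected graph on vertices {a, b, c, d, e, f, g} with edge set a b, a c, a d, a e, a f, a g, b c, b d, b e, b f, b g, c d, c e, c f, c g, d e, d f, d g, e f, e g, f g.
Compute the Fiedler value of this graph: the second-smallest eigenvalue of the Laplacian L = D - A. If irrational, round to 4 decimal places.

Reading degrees in the order [a, b, c, d, e, f, g] gives [6, 6, 6, 6, 6, 6, 6]; set D = diag(6, 6, 6, 6, 6, 6, 6) and form L = D - A. The smallest Laplacian eigenvalue is always 0. The next one, lambda_2 = 7, measures how hard the graph is to disconnect: larger values mean better connectivity. The largest eigenvalue, 7, is at most the vertex count 7.

7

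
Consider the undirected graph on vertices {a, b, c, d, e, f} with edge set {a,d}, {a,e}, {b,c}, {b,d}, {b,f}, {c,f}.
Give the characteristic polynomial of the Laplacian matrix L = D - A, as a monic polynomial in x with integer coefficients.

x^6 - 12x^5 + 53x^4 - 104x^3 + 84x^2 - 18x

With the vertex order [a, b, c, d, e, f], the degrees are [2, 3, 2, 2, 1, 2], giving D = diag(2, 3, 2, 2, 1, 2) and L = D - A. Computing det(xI - L) by cofactor expansion (or equivalently via sum-over-permutations) gives x^6 - 12x^5 + 53x^4 - 104x^3 + 84x^2 - 18x. Since p(0) = det(-L) = 0, x divides p(x). By the matrix-tree theorem the graph has (1/6) * product of the nonzero eigenvalues = 3 spanning trees.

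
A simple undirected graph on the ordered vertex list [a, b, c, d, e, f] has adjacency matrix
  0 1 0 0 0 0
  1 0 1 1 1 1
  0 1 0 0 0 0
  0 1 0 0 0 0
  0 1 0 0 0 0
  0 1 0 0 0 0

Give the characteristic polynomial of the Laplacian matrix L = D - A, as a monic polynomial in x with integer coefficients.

With the vertex order [a, b, c, d, e, f], the degrees are [1, 5, 1, 1, 1, 1], giving D = diag(1, 5, 1, 1, 1, 1) and L = D - A. L has integer entries, so p(x) = det(xI - L) has integer coefficients. Expanding the determinant yields x^6 - 10x^5 + 30x^4 - 40x^3 + 25x^2 - 6x. The coefficient of x^5 equals -trace(L) = -10, matching the sum of degrees. The eigenvalues sum to 10, which equals trace(L) = 2|E|. By the matrix-tree theorem the graph has (1/6) * product of the nonzero eigenvalues = 1 spanning tree.

x^6 - 10x^5 + 30x^4 - 40x^3 + 25x^2 - 6x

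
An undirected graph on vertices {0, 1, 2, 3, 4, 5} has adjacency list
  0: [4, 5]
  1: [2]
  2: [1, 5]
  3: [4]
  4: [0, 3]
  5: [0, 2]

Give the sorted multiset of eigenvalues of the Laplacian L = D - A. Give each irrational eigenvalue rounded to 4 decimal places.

[0, 0.2679, 1, 2, 3, 3.7321]

With the vertex order [0, 1, 2, 3, 4, 5], the degrees are [2, 1, 2, 1, 2, 2], giving D = diag(2, 1, 2, 1, 2, 2) and L = D - A. L is symmetric positive semidefinite, so every eigenvalue is real and nonnegative. The single zero eigenvalue shows the graph is connected. By the matrix-tree theorem the graph has (1/6) * product of the nonzero eigenvalues = 1 spanning tree.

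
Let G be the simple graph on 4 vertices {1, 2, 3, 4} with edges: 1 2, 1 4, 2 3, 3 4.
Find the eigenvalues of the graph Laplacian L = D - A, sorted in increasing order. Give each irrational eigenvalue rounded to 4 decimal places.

Reading degrees in the order [1, 2, 3, 4] gives [2, 2, 2, 2]; set D = diag(2, 2, 2, 2) and form L = D - A. The multiplicity of 0 as a Laplacian eigenvalue equals the number of connected components. The eigenvalues sum to 8, which equals trace(L) = 2|E|.

[0, 2, 2, 4]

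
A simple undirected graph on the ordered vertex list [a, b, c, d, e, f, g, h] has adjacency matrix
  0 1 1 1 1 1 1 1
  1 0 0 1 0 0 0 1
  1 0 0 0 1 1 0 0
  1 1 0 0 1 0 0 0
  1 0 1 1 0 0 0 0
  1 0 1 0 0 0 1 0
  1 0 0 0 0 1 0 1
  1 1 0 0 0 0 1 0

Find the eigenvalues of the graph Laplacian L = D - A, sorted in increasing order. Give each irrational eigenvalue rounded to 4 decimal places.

Reading degrees in the order [a, b, c, d, e, f, g, h] gives [7, 3, 3, 3, 3, 3, 3, 3]; set D = diag(7, 3, 3, 3, 3, 3, 3, 3) and form L = D - A. The multiplicity of 0 as a Laplacian eigenvalue equals the number of connected components. By the matrix-tree theorem the graph has (1/8) * product of the nonzero eigenvalues = 841 spanning trees. The eigenvalues sum to 28, which equals trace(L) = 2|E|.

[0, 1.7530, 1.7530, 3.4450, 3.4450, 4.8019, 4.8019, 8]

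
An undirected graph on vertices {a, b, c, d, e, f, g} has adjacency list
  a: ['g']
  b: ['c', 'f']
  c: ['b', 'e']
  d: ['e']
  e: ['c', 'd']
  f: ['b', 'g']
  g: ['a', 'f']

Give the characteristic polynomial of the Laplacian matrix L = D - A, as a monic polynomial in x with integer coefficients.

Reading degrees in the order [a, b, c, d, e, f, g] gives [1, 2, 2, 1, 2, 2, 2]; set D = diag(1, 2, 2, 1, 2, 2, 2) and form L = D - A. L has integer entries, so p(x) = det(xI - L) has integer coefficients. Expanding the determinant yields x^7 - 12x^6 + 55x^5 - 120x^4 + 126x^3 - 56x^2 + 7x. The constant term is 0 because L is singular (the all-ones vector lies in its kernel). There is one zero in the spectrum, matching the 1 component.

x^7 - 12x^6 + 55x^5 - 120x^4 + 126x^3 - 56x^2 + 7x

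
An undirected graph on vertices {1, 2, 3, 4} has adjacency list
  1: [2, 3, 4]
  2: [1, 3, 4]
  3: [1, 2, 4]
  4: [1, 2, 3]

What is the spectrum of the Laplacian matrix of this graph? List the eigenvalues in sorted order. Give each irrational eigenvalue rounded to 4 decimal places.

[0, 4, 4, 4]

Each diagonal entry of L is the vertex degree and each off-diagonal entry is -1 where an edge is present, 0 otherwise; in the order [1, 2, 3, 4] the diagonal is [3, 3, 3, 3]. Since every row of L sums to 0, the all-ones vector is in the kernel and 0 is an eigenvalue. The largest eigenvalue, 4, is at most the vertex count 4.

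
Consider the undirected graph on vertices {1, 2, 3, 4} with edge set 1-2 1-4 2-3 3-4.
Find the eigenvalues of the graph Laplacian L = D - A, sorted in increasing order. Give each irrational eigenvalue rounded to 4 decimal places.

With the vertex order [1, 2, 3, 4], the degrees are [2, 2, 2, 2], giving D = diag(2, 2, 2, 2) and L = D - A. Since every row of L sums to 0, the all-ones vector is in the kernel and 0 is an eigenvalue. The eigenvalues sum to 8, which equals trace(L) = 2|E|.

[0, 2, 2, 4]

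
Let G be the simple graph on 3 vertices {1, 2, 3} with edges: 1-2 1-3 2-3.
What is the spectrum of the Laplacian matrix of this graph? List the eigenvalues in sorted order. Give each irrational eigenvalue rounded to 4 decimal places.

[0, 3, 3]

Reading degrees in the order [1, 2, 3] gives [2, 2, 2]; set D = diag(2, 2, 2) and form L = D - A. Since every row of L sums to 0, the all-ones vector is in the kernel and 0 is an eigenvalue. The single zero eigenvalue shows the graph is connected. By the matrix-tree theorem the graph has (1/3) * product of the nonzero eigenvalues = 3 spanning trees.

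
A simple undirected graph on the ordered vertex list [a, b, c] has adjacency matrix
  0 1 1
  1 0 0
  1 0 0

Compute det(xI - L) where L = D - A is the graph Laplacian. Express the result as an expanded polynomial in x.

Reading degrees in the order [a, b, c] gives [2, 1, 1]; set D = diag(2, 1, 1) and form L = D - A. The eigenvalues of L are [0, 1, 3]; the characteristic polynomial is the product of (x - lambda_i), which multiplies out to x^3 - 4x^2 + 3x. The constant term is 0 because L is singular (the all-ones vector lies in its kernel). By the matrix-tree theorem the graph has (1/3) * product of the nonzero eigenvalues = 1 spanning tree.

x^3 - 4x^2 + 3x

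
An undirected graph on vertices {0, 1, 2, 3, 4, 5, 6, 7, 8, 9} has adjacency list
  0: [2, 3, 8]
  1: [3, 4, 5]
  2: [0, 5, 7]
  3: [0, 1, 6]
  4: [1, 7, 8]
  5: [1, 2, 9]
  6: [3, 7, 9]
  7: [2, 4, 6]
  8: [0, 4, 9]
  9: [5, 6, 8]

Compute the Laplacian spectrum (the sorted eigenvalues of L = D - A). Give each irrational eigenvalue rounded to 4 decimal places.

Each diagonal entry of L is the vertex degree and each off-diagonal entry is -1 where an edge is present, 0 otherwise; in the order [0, 1, 2, 3, 4, 5, 6, 7, 8, 9] the diagonal is [3, 3, 3, 3, 3, 3, 3, 3, 3, 3]. The multiplicity of 0 as a Laplacian eigenvalue equals the number of connected components. The single zero eigenvalue shows the graph is connected. The largest eigenvalue, 5, is at most the vertex count 10.

[0, 2, 2, 2, 2, 2, 5, 5, 5, 5]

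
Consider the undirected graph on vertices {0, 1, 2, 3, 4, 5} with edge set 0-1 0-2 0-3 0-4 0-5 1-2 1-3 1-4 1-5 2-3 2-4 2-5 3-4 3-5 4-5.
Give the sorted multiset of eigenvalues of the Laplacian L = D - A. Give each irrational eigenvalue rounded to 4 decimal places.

Reading degrees in the order [0, 1, 2, 3, 4, 5] gives [5, 5, 5, 5, 5, 5]; set D = diag(5, 5, 5, 5, 5, 5) and form L = D - A. The multiplicity of 0 as a Laplacian eigenvalue equals the number of connected components. The single zero eigenvalue shows the graph is connected. By the matrix-tree theorem the graph has (1/6) * product of the nonzero eigenvalues = 1296 spanning trees.

[0, 6, 6, 6, 6, 6]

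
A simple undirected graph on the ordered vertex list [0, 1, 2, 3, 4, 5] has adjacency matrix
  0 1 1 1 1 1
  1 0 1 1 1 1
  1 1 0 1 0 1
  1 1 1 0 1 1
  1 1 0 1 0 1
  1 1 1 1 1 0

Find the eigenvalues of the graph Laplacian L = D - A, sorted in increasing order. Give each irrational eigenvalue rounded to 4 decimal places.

[0, 4, 6, 6, 6, 6]

Each diagonal entry of L is the vertex degree and each off-diagonal entry is -1 where an edge is present, 0 otherwise; in the order [0, 1, 2, 3, 4, 5] the diagonal is [5, 5, 4, 5, 4, 5]. Since every row of L sums to 0, the all-ones vector is in the kernel and 0 is an eigenvalue. By the matrix-tree theorem the graph has (1/6) * product of the nonzero eigenvalues = 864 spanning trees.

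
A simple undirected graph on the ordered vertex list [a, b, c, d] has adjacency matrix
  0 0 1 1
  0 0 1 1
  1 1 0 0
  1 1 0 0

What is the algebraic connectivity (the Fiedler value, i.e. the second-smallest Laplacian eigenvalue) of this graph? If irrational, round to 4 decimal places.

2

Each diagonal entry of L is the vertex degree and each off-diagonal entry is -1 where an edge is present, 0 otherwise; in the order [a, b, c, d] the diagonal is [2, 2, 2, 2]. The smallest Laplacian eigenvalue is always 0. The next one, lambda_2 = 2, measures how hard the graph is to disconnect: larger values mean better connectivity. The largest eigenvalue, 4, is at most the vertex count 4.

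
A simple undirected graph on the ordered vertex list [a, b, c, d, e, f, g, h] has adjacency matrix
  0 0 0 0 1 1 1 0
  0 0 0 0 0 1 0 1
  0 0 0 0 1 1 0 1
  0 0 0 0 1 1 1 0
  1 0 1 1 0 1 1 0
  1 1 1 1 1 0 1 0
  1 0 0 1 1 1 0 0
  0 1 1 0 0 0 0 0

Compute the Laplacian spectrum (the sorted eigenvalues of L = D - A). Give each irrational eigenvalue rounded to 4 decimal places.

[0, 0.9623, 2.3721, 3, 3.4965, 5, 6.0803, 7.0889]

With the vertex order [a, b, c, d, e, f, g, h], the degrees are [3, 2, 3, 3, 5, 6, 4, 2], giving D = diag(3, 2, 3, 3, 5, 6, 4, 2) and L = D - A. Since every row of L sums to 0, the all-ones vector is in the kernel and 0 is an eigenvalue. There is one zero in the spectrum, matching the 1 component.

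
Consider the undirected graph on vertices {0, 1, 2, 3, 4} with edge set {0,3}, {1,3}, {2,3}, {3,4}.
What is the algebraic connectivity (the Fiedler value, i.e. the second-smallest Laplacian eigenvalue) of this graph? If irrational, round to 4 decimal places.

Reading degrees in the order [0, 1, 2, 3, 4] gives [1, 1, 1, 4, 1]; set D = diag(1, 1, 1, 4, 1) and form L = D - A. The sorted Laplacian eigenvalues are [0, 1, 1, 1, 5]; the algebraic connectivity is the second entry, 1. The largest eigenvalue, 5, is at most the vertex count 5.

1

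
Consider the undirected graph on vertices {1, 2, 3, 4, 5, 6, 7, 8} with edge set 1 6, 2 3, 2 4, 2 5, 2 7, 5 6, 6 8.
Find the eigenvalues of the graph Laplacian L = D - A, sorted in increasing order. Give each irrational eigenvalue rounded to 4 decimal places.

[0, 0.2384, 1, 1, 1, 1.6367, 4, 5.1249]

Reading degrees in the order [1, 2, 3, 4, 5, 6, 7, 8] gives [1, 4, 1, 1, 2, 3, 1, 1]; set D = diag(1, 4, 1, 1, 2, 3, 1, 1) and form L = D - A. Diagonalising L (or applying a numerical eigensolver to the 8x8 matrix) gives the spectrum above. The single zero eigenvalue shows the graph is connected. The largest eigenvalue, 5.1249, is at most the vertex count 8.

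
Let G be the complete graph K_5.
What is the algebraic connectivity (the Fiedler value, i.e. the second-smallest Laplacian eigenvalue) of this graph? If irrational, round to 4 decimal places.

The graph has 5 vertices and degree multiset [4, 4, 4, 4, 4]; D is the diagonal matrix of degrees and L = D - A. The sorted Laplacian eigenvalues are [0, 5, 5, 5, 5]; the algebraic connectivity is the second entry, 5. By the matrix-tree theorem the graph has (1/5) * product of the nonzero eigenvalues = 125 spanning trees.

5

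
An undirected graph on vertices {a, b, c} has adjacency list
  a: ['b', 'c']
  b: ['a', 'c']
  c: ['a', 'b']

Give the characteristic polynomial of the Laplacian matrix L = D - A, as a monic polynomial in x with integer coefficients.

x^3 - 6x^2 + 9x

Reading degrees in the order [a, b, c] gives [2, 2, 2]; set D = diag(2, 2, 2) and form L = D - A. The eigenvalues of L are [0, 3, 3]; the characteristic polynomial is the product of (x - lambda_i), which multiplies out to x^3 - 6x^2 + 9x. The constant term is 0 because L is singular (the all-ones vector lies in its kernel). The eigenvalues sum to 6, which equals trace(L) = 2|E|. The largest eigenvalue, 3, is at most the vertex count 3.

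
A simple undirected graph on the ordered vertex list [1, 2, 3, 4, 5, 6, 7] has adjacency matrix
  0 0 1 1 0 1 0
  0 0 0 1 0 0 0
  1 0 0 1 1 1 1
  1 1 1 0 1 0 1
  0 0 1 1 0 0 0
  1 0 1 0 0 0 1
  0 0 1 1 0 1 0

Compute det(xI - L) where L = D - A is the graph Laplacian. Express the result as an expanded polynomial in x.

Reading degrees in the order [1, 2, 3, 4, 5, 6, 7] gives [3, 1, 5, 5, 2, 3, 3]; set D = diag(3, 1, 5, 5, 2, 3, 3) and form L = D - A. L has integer entries, so p(x) = det(xI - L) has integer coefficients. Expanding the determinant yields x^7 - 22x^6 + 190x^5 - 816x^4 + 1816x^3 - 1954x^2 + 777x. The constant term is 0 because L is singular (the all-ones vector lies in its kernel). By the matrix-tree theorem the graph has (1/7) * product of the nonzero eigenvalues = 111 spanning trees.

x^7 - 22x^6 + 190x^5 - 816x^4 + 1816x^3 - 1954x^2 + 777x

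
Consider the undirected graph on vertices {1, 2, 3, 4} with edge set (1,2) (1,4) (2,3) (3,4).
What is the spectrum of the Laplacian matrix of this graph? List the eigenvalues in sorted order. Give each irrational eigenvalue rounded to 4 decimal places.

[0, 2, 2, 4]

Reading degrees in the order [1, 2, 3, 4] gives [2, 2, 2, 2]; set D = diag(2, 2, 2, 2) and form L = D - A. The multiplicity of 0 as a Laplacian eigenvalue equals the number of connected components. The largest eigenvalue, 4, is at most the vertex count 4.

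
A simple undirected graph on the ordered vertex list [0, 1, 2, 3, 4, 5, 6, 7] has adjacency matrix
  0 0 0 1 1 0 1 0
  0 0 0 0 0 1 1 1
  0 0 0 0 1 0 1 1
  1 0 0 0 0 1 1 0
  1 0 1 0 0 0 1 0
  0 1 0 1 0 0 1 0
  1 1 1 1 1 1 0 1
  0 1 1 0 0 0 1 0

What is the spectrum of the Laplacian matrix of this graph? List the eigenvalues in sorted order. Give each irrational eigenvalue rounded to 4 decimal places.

[0, 1.7530, 1.7530, 3.4450, 3.4450, 4.8019, 4.8019, 8]

With the vertex order [0, 1, 2, 3, 4, 5, 6, 7], the degrees are [3, 3, 3, 3, 3, 3, 7, 3], giving D = diag(3, 3, 3, 3, 3, 3, 7, 3) and L = D - A. Diagonalising L (or applying a numerical eigensolver to the 8x8 matrix) gives the spectrum above. The single zero eigenvalue shows the graph is connected. The eigenvalues sum to 28, which equals trace(L) = 2|E|.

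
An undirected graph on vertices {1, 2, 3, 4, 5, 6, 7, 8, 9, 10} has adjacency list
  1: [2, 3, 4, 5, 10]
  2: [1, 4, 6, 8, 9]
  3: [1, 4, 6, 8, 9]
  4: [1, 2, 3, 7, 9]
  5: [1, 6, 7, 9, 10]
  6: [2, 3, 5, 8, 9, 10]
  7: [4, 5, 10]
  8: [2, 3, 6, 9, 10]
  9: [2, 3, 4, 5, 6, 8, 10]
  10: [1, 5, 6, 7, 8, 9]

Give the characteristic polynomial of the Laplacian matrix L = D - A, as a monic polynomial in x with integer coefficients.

x^10 - 52x^9 + 1186x^8 - 15562x^7 + 129366x^6 - 705932x^5 + 2526028x^4 - 5708136x^3 + 7379595x^2 - 4149950x

Each diagonal entry of L is the vertex degree and each off-diagonal entry is -1 where an edge is present, 0 otherwise; in the order [1, 2, 3, 4, 5, 6, 7, 8, 9, 10] the diagonal is [5, 5, 5, 5, 5, 6, 3, 5, 7, 6]. Computing det(xI - L) by cofactor expansion (or equivalently via sum-over-permutations) gives x^10 - 52x^9 + 1186x^8 - 15562x^7 + 129366x^6 - 705932x^5 + 2526028x^4 - 5708136x^3 + 7379595x^2 - 4149950x. The coefficient of x^9 equals -trace(L) = -52, matching the sum of degrees. The largest eigenvalue, 8.7860, is at most the vertex count 10.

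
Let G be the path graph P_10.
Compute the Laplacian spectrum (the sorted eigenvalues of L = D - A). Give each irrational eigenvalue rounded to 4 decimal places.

[0, 0.0979, 0.3820, 0.8244, 1.3820, 2, 2.6180, 3.1756, 3.6180, 3.9021]

The graph has 10 vertices and degree multiset [2, 2, 2, 2, 2, 2, 2, 2, 1, 1]; D is the diagonal matrix of degrees and L = D - A. L is symmetric positive semidefinite, so every eigenvalue is real and nonnegative. There is one zero in the spectrum, matching the 1 component. By the matrix-tree theorem the graph has (1/10) * product of the nonzero eigenvalues = 1 spanning tree.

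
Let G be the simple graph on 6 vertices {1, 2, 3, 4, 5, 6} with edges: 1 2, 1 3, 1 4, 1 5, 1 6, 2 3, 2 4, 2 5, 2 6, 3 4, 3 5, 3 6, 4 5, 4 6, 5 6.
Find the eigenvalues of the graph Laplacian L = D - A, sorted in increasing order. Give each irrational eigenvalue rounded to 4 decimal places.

Each diagonal entry of L is the vertex degree and each off-diagonal entry is -1 where an edge is present, 0 otherwise; in the order [1, 2, 3, 4, 5, 6] the diagonal is [5, 5, 5, 5, 5, 5]. L is symmetric positive semidefinite, so every eigenvalue is real and nonnegative. There is one zero in the spectrum, matching the 1 component. The eigenvalues sum to 30, which equals trace(L) = 2|E|.

[0, 6, 6, 6, 6, 6]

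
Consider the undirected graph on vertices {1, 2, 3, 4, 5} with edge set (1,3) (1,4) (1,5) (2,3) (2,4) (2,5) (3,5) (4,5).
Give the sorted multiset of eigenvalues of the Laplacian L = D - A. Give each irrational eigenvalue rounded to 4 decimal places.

Reading degrees in the order [1, 2, 3, 4, 5] gives [3, 3, 3, 3, 4]; set D = diag(3, 3, 3, 3, 4) and form L = D - A. L is symmetric positive semidefinite, so every eigenvalue is real and nonnegative. The single zero eigenvalue shows the graph is connected. By the matrix-tree theorem the graph has (1/5) * product of the nonzero eigenvalues = 45 spanning trees. The largest eigenvalue, 5, is at most the vertex count 5.

[0, 3, 3, 5, 5]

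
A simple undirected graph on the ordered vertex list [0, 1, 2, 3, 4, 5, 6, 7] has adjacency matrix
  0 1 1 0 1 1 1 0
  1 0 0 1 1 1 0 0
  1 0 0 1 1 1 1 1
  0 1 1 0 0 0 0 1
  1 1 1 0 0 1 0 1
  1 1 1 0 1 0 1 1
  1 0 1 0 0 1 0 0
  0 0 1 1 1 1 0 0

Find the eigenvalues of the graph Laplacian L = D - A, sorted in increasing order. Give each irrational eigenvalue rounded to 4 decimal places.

Each diagonal entry of L is the vertex degree and each off-diagonal entry is -1 where an edge is present, 0 otherwise; in the order [0, 1, 2, 3, 4, 5, 6, 7] the diagonal is [5, 4, 6, 3, 5, 6, 3, 4]. Diagonalising L (or applying a numerical eigensolver to the 8x8 matrix) gives the spectrum above. The eigenvalues sum to 36, which equals trace(L) = 2|E|.

[0, 2.3581, 3.4479, 3.7773, 5.6337, 6.3840, 6.9502, 7.4487]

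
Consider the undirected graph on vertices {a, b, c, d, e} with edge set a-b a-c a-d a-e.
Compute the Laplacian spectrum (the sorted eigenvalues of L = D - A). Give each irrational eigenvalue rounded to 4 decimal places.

[0, 1, 1, 1, 5]

Reading degrees in the order [a, b, c, d, e] gives [4, 1, 1, 1, 1]; set D = diag(4, 1, 1, 1, 1) and form L = D - A. Diagonalising L (or applying a numerical eigensolver to the 5x5 matrix) gives the spectrum above. By the matrix-tree theorem the graph has (1/5) * product of the nonzero eigenvalues = 1 spanning tree.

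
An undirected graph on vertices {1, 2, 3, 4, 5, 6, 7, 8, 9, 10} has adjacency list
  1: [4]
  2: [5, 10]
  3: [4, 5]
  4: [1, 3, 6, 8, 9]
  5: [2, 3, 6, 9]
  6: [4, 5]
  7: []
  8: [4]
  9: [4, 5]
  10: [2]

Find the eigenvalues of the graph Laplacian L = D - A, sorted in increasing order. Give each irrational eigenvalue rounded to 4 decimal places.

[0, 0, 0.3594, 1, 1, 2, 2, 2.4448, 4.8166, 6.3792]

Reading degrees in the order [1, 2, 3, 4, 5, 6, 7, 8, 9, 10] gives [1, 2, 2, 5, 4, 2, 0, 1, 2, 1]; set D = diag(1, 2, 2, 5, 4, 2, 0, 1, 2, 1) and form L = D - A. The multiplicity of 0 as a Laplacian eigenvalue equals the number of connected components. The 2 zero eigenvalues correspond to the 2 connected components. The largest eigenvalue, 6.3792, is at most the vertex count 10.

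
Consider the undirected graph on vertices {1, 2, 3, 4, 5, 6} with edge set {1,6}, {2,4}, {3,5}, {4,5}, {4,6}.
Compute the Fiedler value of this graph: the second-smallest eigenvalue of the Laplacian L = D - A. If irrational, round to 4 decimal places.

Reading degrees in the order [1, 2, 3, 4, 5, 6] gives [1, 1, 1, 3, 2, 2]; set D = diag(1, 1, 1, 3, 2, 2) and form L = D - A. Computing the eigenvalues of L and sorting gives [0, 0.3820, 0.6972, 2, 2.6180, 4.3028]. The Fiedler value lambda_2 = 0.3820 is strictly positive, so the graph is connected. The eigenvalues sum to 10, which equals trace(L) = 2|E|.

0.3820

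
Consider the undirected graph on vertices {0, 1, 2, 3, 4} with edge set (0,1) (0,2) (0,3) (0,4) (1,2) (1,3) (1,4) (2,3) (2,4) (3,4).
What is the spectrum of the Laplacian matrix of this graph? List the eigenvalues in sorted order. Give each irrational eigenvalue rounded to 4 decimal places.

[0, 5, 5, 5, 5]

Each diagonal entry of L is the vertex degree and each off-diagonal entry is -1 where an edge is present, 0 otherwise; in the order [0, 1, 2, 3, 4] the diagonal is [4, 4, 4, 4, 4]. Since every row of L sums to 0, the all-ones vector is in the kernel and 0 is an eigenvalue. The single zero eigenvalue shows the graph is connected. By the matrix-tree theorem the graph has (1/5) * product of the nonzero eigenvalues = 125 spanning trees. The eigenvalues sum to 20, which equals trace(L) = 2|E|.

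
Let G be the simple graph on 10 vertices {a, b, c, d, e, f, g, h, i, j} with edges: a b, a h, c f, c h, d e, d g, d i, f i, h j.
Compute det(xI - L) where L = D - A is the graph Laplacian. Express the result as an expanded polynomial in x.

Each diagonal entry of L is the vertex degree and each off-diagonal entry is -1 where an edge is present, 0 otherwise; in the order [a, b, c, d, e, f, g, h, i, j] the diagonal is [2, 1, 2, 3, 1, 2, 1, 3, 2, 1]. L has integer entries, so p(x) = det(xI - L) has integer coefficients. Expanding the determinant yields x^10 - 18x^9 + 134x^8 - 536x^7 + 1255x^6 - 1760x^5 + 1454x^4 - 666x^3 + 146x^2 - 10x. Since p(0) = det(-L) = 0, x divides p(x). The eigenvalues sum to 18, which equals trace(L) = 2|E|. There is one zero in the spectrum, matching the 1 component.

x^10 - 18x^9 + 134x^8 - 536x^7 + 1255x^6 - 1760x^5 + 1454x^4 - 666x^3 + 146x^2 - 10x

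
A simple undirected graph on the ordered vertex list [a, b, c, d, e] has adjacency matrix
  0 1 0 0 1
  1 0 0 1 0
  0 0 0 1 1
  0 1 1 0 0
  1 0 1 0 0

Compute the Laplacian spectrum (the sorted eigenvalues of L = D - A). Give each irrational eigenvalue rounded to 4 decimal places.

[0, 1.3820, 1.3820, 3.6180, 3.6180]

Reading degrees in the order [a, b, c, d, e] gives [2, 2, 2, 2, 2]; set D = diag(2, 2, 2, 2, 2) and form L = D - A. The multiplicity of 0 as a Laplacian eigenvalue equals the number of connected components.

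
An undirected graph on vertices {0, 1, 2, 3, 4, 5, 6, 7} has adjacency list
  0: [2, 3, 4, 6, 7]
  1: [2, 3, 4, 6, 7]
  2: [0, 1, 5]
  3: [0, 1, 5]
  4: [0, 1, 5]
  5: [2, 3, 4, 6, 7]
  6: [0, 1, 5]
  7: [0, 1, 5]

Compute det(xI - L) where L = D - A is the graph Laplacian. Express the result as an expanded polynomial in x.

With the vertex order [0, 1, 2, 3, 4, 5, 6, 7], the degrees are [5, 5, 3, 3, 3, 5, 3, 3], giving D = diag(5, 5, 3, 3, 3, 5, 3, 3) and L = D - A. The eigenvalues of L are [0, 3, 3, 3, 3, 5, 5, 8]; the characteristic polynomial is the product of (x - lambda_i), which multiplies out to x^8 - 30x^7 + 375x^6 - 2540x^5 + 10095x^4 - 23598x^3 + 30105x^2 - 16200x. Since p(0) = det(-L) = 0, x divides p(x). There is one zero in the spectrum, matching the 1 component.

x^8 - 30x^7 + 375x^6 - 2540x^5 + 10095x^4 - 23598x^3 + 30105x^2 - 16200x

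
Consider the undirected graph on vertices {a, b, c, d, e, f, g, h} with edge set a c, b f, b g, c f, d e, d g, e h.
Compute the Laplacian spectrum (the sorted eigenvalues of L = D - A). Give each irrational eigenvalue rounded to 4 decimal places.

[0, 0.1522, 0.5858, 1.2346, 2, 2.7654, 3.4142, 3.8478]

With the vertex order [a, b, c, d, e, f, g, h], the degrees are [1, 2, 2, 2, 2, 2, 2, 1], giving D = diag(1, 2, 2, 2, 2, 2, 2, 1) and L = D - A. L is symmetric positive semidefinite, so every eigenvalue is real and nonnegative. The single zero eigenvalue shows the graph is connected. The eigenvalues sum to 14, which equals trace(L) = 2|E|. The largest eigenvalue, 3.8478, is at most the vertex count 8.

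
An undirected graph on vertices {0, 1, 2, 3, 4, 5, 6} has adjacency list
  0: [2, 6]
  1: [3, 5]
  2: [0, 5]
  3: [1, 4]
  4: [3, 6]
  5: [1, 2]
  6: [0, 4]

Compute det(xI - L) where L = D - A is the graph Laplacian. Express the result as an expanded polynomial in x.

x^7 - 14x^6 + 77x^5 - 210x^4 + 294x^3 - 196x^2 + 49x

Reading degrees in the order [0, 1, 2, 3, 4, 5, 6] gives [2, 2, 2, 2, 2, 2, 2]; set D = diag(2, 2, 2, 2, 2, 2, 2) and form L = D - A. Computing det(xI - L) by cofactor expansion (or equivalently via sum-over-permutations) gives x^7 - 14x^6 + 77x^5 - 210x^4 + 294x^3 - 196x^2 + 49x. The coefficient of x^6 equals -trace(L) = -14, matching the sum of degrees. There is one zero in the spectrum, matching the 1 component. By the matrix-tree theorem the graph has (1/7) * product of the nonzero eigenvalues = 7 spanning trees.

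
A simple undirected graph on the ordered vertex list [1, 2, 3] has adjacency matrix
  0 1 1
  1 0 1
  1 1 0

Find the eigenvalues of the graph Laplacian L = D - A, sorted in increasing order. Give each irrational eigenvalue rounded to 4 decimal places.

[0, 3, 3]

Each diagonal entry of L is the vertex degree and each off-diagonal entry is -1 where an edge is present, 0 otherwise; in the order [1, 2, 3] the diagonal is [2, 2, 2]. Since every row of L sums to 0, the all-ones vector is in the kernel and 0 is an eigenvalue. The single zero eigenvalue shows the graph is connected. There is one zero in the spectrum, matching the 1 component.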